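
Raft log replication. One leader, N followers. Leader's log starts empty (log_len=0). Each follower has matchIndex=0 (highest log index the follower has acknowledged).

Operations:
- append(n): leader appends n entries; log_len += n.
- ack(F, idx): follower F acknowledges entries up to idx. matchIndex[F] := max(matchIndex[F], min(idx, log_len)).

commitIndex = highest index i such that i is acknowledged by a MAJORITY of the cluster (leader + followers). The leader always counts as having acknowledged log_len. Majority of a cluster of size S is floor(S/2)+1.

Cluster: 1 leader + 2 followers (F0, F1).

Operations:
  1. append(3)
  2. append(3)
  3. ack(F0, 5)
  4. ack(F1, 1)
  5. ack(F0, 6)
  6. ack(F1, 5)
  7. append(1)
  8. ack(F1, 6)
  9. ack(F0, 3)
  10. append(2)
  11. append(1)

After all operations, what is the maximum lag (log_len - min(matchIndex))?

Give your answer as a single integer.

Op 1: append 3 -> log_len=3
Op 2: append 3 -> log_len=6
Op 3: F0 acks idx 5 -> match: F0=5 F1=0; commitIndex=5
Op 4: F1 acks idx 1 -> match: F0=5 F1=1; commitIndex=5
Op 5: F0 acks idx 6 -> match: F0=6 F1=1; commitIndex=6
Op 6: F1 acks idx 5 -> match: F0=6 F1=5; commitIndex=6
Op 7: append 1 -> log_len=7
Op 8: F1 acks idx 6 -> match: F0=6 F1=6; commitIndex=6
Op 9: F0 acks idx 3 -> match: F0=6 F1=6; commitIndex=6
Op 10: append 2 -> log_len=9
Op 11: append 1 -> log_len=10

Answer: 4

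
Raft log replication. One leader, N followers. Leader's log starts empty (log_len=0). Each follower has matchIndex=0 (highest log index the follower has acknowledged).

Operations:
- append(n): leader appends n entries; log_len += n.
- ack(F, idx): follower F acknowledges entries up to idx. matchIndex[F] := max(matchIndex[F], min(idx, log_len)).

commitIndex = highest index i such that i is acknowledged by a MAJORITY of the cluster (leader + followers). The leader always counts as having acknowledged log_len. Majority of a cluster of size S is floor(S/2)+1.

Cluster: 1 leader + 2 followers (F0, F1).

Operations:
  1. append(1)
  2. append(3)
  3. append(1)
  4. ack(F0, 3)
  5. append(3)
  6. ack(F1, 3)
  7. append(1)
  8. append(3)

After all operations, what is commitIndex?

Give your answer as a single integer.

Op 1: append 1 -> log_len=1
Op 2: append 3 -> log_len=4
Op 3: append 1 -> log_len=5
Op 4: F0 acks idx 3 -> match: F0=3 F1=0; commitIndex=3
Op 5: append 3 -> log_len=8
Op 6: F1 acks idx 3 -> match: F0=3 F1=3; commitIndex=3
Op 7: append 1 -> log_len=9
Op 8: append 3 -> log_len=12

Answer: 3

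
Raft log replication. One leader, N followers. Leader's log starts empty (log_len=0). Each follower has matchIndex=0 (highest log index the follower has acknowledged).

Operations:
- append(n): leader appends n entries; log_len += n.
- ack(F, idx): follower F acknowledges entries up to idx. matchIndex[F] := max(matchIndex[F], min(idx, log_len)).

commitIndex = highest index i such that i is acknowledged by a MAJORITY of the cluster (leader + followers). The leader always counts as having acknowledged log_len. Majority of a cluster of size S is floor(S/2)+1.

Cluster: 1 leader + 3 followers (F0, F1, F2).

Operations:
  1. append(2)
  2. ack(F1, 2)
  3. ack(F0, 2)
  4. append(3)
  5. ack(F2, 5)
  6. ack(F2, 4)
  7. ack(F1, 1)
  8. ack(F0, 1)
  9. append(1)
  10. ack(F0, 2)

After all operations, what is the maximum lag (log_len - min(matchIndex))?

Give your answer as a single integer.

Op 1: append 2 -> log_len=2
Op 2: F1 acks idx 2 -> match: F0=0 F1=2 F2=0; commitIndex=0
Op 3: F0 acks idx 2 -> match: F0=2 F1=2 F2=0; commitIndex=2
Op 4: append 3 -> log_len=5
Op 5: F2 acks idx 5 -> match: F0=2 F1=2 F2=5; commitIndex=2
Op 6: F2 acks idx 4 -> match: F0=2 F1=2 F2=5; commitIndex=2
Op 7: F1 acks idx 1 -> match: F0=2 F1=2 F2=5; commitIndex=2
Op 8: F0 acks idx 1 -> match: F0=2 F1=2 F2=5; commitIndex=2
Op 9: append 1 -> log_len=6
Op 10: F0 acks idx 2 -> match: F0=2 F1=2 F2=5; commitIndex=2

Answer: 4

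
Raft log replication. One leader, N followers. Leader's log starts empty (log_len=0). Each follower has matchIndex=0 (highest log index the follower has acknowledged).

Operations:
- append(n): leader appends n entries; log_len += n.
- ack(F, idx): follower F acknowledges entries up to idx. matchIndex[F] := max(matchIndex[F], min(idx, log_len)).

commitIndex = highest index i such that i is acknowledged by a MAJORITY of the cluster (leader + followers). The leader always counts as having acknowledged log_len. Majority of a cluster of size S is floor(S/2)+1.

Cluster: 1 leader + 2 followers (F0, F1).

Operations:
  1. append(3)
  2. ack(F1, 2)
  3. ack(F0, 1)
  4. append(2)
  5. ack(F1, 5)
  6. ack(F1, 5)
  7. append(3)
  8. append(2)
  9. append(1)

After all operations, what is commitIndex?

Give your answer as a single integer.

Answer: 5

Derivation:
Op 1: append 3 -> log_len=3
Op 2: F1 acks idx 2 -> match: F0=0 F1=2; commitIndex=2
Op 3: F0 acks idx 1 -> match: F0=1 F1=2; commitIndex=2
Op 4: append 2 -> log_len=5
Op 5: F1 acks idx 5 -> match: F0=1 F1=5; commitIndex=5
Op 6: F1 acks idx 5 -> match: F0=1 F1=5; commitIndex=5
Op 7: append 3 -> log_len=8
Op 8: append 2 -> log_len=10
Op 9: append 1 -> log_len=11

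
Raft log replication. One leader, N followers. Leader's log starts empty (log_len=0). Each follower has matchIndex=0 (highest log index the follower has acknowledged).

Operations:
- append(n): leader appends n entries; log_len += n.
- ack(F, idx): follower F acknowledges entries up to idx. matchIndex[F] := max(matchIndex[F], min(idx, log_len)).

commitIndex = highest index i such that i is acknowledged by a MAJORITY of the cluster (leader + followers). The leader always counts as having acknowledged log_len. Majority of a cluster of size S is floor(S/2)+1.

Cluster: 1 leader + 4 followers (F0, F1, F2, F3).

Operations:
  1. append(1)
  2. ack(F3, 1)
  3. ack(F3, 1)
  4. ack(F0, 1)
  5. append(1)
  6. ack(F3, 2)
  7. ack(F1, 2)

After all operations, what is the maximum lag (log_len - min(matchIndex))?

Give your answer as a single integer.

Answer: 2

Derivation:
Op 1: append 1 -> log_len=1
Op 2: F3 acks idx 1 -> match: F0=0 F1=0 F2=0 F3=1; commitIndex=0
Op 3: F3 acks idx 1 -> match: F0=0 F1=0 F2=0 F3=1; commitIndex=0
Op 4: F0 acks idx 1 -> match: F0=1 F1=0 F2=0 F3=1; commitIndex=1
Op 5: append 1 -> log_len=2
Op 6: F3 acks idx 2 -> match: F0=1 F1=0 F2=0 F3=2; commitIndex=1
Op 7: F1 acks idx 2 -> match: F0=1 F1=2 F2=0 F3=2; commitIndex=2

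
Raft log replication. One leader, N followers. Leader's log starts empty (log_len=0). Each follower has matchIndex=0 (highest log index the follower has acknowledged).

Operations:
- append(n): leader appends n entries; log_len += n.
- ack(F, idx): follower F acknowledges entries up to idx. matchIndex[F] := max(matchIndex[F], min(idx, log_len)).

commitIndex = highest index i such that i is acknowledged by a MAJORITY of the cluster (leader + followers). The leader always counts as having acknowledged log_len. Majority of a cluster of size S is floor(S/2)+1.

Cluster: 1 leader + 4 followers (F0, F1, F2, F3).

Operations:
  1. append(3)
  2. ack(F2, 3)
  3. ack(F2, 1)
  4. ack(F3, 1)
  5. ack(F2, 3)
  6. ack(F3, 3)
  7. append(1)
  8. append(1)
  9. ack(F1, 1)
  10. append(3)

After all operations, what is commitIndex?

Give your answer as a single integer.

Op 1: append 3 -> log_len=3
Op 2: F2 acks idx 3 -> match: F0=0 F1=0 F2=3 F3=0; commitIndex=0
Op 3: F2 acks idx 1 -> match: F0=0 F1=0 F2=3 F3=0; commitIndex=0
Op 4: F3 acks idx 1 -> match: F0=0 F1=0 F2=3 F3=1; commitIndex=1
Op 5: F2 acks idx 3 -> match: F0=0 F1=0 F2=3 F3=1; commitIndex=1
Op 6: F3 acks idx 3 -> match: F0=0 F1=0 F2=3 F3=3; commitIndex=3
Op 7: append 1 -> log_len=4
Op 8: append 1 -> log_len=5
Op 9: F1 acks idx 1 -> match: F0=0 F1=1 F2=3 F3=3; commitIndex=3
Op 10: append 3 -> log_len=8

Answer: 3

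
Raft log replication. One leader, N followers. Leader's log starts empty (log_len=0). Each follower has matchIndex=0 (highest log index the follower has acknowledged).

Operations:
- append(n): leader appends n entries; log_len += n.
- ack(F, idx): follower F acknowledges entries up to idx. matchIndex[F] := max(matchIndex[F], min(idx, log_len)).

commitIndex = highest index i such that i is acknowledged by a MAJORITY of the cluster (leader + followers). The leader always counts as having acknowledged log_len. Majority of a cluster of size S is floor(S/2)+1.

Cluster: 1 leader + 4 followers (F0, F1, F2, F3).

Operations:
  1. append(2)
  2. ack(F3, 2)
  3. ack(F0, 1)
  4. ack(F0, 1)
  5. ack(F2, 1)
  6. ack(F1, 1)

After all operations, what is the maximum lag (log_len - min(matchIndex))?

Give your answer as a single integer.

Answer: 1

Derivation:
Op 1: append 2 -> log_len=2
Op 2: F3 acks idx 2 -> match: F0=0 F1=0 F2=0 F3=2; commitIndex=0
Op 3: F0 acks idx 1 -> match: F0=1 F1=0 F2=0 F3=2; commitIndex=1
Op 4: F0 acks idx 1 -> match: F0=1 F1=0 F2=0 F3=2; commitIndex=1
Op 5: F2 acks idx 1 -> match: F0=1 F1=0 F2=1 F3=2; commitIndex=1
Op 6: F1 acks idx 1 -> match: F0=1 F1=1 F2=1 F3=2; commitIndex=1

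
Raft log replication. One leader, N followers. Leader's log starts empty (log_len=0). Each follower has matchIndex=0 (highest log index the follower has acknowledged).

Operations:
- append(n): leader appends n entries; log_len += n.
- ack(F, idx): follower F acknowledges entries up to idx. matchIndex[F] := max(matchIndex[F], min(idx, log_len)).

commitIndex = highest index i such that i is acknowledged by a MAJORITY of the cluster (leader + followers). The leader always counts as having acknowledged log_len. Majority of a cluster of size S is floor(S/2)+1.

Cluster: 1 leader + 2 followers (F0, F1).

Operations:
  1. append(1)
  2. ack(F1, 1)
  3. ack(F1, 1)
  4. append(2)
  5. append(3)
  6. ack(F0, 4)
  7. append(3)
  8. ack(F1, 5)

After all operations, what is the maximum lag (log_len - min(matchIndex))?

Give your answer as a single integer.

Op 1: append 1 -> log_len=1
Op 2: F1 acks idx 1 -> match: F0=0 F1=1; commitIndex=1
Op 3: F1 acks idx 1 -> match: F0=0 F1=1; commitIndex=1
Op 4: append 2 -> log_len=3
Op 5: append 3 -> log_len=6
Op 6: F0 acks idx 4 -> match: F0=4 F1=1; commitIndex=4
Op 7: append 3 -> log_len=9
Op 8: F1 acks idx 5 -> match: F0=4 F1=5; commitIndex=5

Answer: 5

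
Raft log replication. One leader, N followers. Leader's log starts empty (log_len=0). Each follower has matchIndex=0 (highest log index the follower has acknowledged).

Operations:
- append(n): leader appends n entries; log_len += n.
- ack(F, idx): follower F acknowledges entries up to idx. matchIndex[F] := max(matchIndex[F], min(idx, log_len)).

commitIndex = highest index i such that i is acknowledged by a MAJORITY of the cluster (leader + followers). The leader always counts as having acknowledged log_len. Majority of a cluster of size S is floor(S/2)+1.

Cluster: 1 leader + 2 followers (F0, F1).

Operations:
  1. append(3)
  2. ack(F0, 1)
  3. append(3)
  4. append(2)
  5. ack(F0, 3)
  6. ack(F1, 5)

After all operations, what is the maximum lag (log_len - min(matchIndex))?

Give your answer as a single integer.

Op 1: append 3 -> log_len=3
Op 2: F0 acks idx 1 -> match: F0=1 F1=0; commitIndex=1
Op 3: append 3 -> log_len=6
Op 4: append 2 -> log_len=8
Op 5: F0 acks idx 3 -> match: F0=3 F1=0; commitIndex=3
Op 6: F1 acks idx 5 -> match: F0=3 F1=5; commitIndex=5

Answer: 5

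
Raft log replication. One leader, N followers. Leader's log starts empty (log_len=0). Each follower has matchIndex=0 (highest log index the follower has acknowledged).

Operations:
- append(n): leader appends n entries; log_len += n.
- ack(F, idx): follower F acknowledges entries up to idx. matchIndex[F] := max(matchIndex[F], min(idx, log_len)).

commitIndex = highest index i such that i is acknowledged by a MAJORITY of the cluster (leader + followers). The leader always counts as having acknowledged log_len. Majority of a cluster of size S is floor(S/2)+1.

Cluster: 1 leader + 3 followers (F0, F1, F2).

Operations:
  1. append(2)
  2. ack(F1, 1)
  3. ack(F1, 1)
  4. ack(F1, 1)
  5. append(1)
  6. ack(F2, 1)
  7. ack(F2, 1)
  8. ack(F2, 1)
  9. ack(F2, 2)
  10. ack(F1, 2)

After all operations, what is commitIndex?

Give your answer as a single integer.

Answer: 2

Derivation:
Op 1: append 2 -> log_len=2
Op 2: F1 acks idx 1 -> match: F0=0 F1=1 F2=0; commitIndex=0
Op 3: F1 acks idx 1 -> match: F0=0 F1=1 F2=0; commitIndex=0
Op 4: F1 acks idx 1 -> match: F0=0 F1=1 F2=0; commitIndex=0
Op 5: append 1 -> log_len=3
Op 6: F2 acks idx 1 -> match: F0=0 F1=1 F2=1; commitIndex=1
Op 7: F2 acks idx 1 -> match: F0=0 F1=1 F2=1; commitIndex=1
Op 8: F2 acks idx 1 -> match: F0=0 F1=1 F2=1; commitIndex=1
Op 9: F2 acks idx 2 -> match: F0=0 F1=1 F2=2; commitIndex=1
Op 10: F1 acks idx 2 -> match: F0=0 F1=2 F2=2; commitIndex=2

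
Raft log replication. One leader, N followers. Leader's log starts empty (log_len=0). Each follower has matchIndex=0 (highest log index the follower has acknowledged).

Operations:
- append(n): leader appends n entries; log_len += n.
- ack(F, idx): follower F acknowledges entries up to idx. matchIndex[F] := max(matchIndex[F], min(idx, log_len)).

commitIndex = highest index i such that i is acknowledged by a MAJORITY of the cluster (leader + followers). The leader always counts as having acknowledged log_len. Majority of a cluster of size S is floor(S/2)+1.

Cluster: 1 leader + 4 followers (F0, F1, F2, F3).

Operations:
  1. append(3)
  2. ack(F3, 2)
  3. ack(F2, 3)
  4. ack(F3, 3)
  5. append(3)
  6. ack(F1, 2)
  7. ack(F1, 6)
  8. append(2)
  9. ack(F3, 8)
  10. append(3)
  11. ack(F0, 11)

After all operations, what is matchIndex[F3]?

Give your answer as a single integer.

Answer: 8

Derivation:
Op 1: append 3 -> log_len=3
Op 2: F3 acks idx 2 -> match: F0=0 F1=0 F2=0 F3=2; commitIndex=0
Op 3: F2 acks idx 3 -> match: F0=0 F1=0 F2=3 F3=2; commitIndex=2
Op 4: F3 acks idx 3 -> match: F0=0 F1=0 F2=3 F3=3; commitIndex=3
Op 5: append 3 -> log_len=6
Op 6: F1 acks idx 2 -> match: F0=0 F1=2 F2=3 F3=3; commitIndex=3
Op 7: F1 acks idx 6 -> match: F0=0 F1=6 F2=3 F3=3; commitIndex=3
Op 8: append 2 -> log_len=8
Op 9: F3 acks idx 8 -> match: F0=0 F1=6 F2=3 F3=8; commitIndex=6
Op 10: append 3 -> log_len=11
Op 11: F0 acks idx 11 -> match: F0=11 F1=6 F2=3 F3=8; commitIndex=8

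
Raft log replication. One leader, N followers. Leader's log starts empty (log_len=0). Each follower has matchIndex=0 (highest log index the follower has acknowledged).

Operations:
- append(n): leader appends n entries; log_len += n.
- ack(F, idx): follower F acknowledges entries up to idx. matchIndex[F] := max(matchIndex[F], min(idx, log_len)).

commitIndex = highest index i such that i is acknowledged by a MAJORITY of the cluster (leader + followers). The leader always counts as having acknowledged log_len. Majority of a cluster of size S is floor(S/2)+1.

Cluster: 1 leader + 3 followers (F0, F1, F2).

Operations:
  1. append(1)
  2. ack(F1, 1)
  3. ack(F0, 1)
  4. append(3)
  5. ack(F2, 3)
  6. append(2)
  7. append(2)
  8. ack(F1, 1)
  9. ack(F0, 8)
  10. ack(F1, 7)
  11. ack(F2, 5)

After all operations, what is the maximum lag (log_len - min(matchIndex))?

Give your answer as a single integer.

Answer: 3

Derivation:
Op 1: append 1 -> log_len=1
Op 2: F1 acks idx 1 -> match: F0=0 F1=1 F2=0; commitIndex=0
Op 3: F0 acks idx 1 -> match: F0=1 F1=1 F2=0; commitIndex=1
Op 4: append 3 -> log_len=4
Op 5: F2 acks idx 3 -> match: F0=1 F1=1 F2=3; commitIndex=1
Op 6: append 2 -> log_len=6
Op 7: append 2 -> log_len=8
Op 8: F1 acks idx 1 -> match: F0=1 F1=1 F2=3; commitIndex=1
Op 9: F0 acks idx 8 -> match: F0=8 F1=1 F2=3; commitIndex=3
Op 10: F1 acks idx 7 -> match: F0=8 F1=7 F2=3; commitIndex=7
Op 11: F2 acks idx 5 -> match: F0=8 F1=7 F2=5; commitIndex=7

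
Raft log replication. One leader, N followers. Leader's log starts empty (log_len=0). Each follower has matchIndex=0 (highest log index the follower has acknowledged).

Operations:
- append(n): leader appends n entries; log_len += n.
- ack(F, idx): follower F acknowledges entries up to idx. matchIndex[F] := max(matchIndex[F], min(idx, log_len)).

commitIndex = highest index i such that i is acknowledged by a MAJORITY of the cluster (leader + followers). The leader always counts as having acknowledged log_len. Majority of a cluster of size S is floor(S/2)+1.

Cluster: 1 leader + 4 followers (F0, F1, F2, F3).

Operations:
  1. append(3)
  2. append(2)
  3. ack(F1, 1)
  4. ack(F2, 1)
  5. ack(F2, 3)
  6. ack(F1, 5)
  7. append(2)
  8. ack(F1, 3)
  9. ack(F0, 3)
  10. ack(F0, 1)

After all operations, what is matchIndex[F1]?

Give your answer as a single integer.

Answer: 5

Derivation:
Op 1: append 3 -> log_len=3
Op 2: append 2 -> log_len=5
Op 3: F1 acks idx 1 -> match: F0=0 F1=1 F2=0 F3=0; commitIndex=0
Op 4: F2 acks idx 1 -> match: F0=0 F1=1 F2=1 F3=0; commitIndex=1
Op 5: F2 acks idx 3 -> match: F0=0 F1=1 F2=3 F3=0; commitIndex=1
Op 6: F1 acks idx 5 -> match: F0=0 F1=5 F2=3 F3=0; commitIndex=3
Op 7: append 2 -> log_len=7
Op 8: F1 acks idx 3 -> match: F0=0 F1=5 F2=3 F3=0; commitIndex=3
Op 9: F0 acks idx 3 -> match: F0=3 F1=5 F2=3 F3=0; commitIndex=3
Op 10: F0 acks idx 1 -> match: F0=3 F1=5 F2=3 F3=0; commitIndex=3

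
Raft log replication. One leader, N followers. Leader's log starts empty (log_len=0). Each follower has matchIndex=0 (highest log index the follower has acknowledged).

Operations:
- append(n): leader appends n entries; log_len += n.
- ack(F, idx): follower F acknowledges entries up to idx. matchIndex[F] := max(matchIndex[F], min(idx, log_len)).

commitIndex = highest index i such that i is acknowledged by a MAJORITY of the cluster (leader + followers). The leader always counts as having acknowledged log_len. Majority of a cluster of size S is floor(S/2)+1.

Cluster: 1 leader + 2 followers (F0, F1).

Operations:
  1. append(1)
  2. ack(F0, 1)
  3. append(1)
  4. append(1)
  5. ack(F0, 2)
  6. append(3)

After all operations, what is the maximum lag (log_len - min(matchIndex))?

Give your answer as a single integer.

Op 1: append 1 -> log_len=1
Op 2: F0 acks idx 1 -> match: F0=1 F1=0; commitIndex=1
Op 3: append 1 -> log_len=2
Op 4: append 1 -> log_len=3
Op 5: F0 acks idx 2 -> match: F0=2 F1=0; commitIndex=2
Op 6: append 3 -> log_len=6

Answer: 6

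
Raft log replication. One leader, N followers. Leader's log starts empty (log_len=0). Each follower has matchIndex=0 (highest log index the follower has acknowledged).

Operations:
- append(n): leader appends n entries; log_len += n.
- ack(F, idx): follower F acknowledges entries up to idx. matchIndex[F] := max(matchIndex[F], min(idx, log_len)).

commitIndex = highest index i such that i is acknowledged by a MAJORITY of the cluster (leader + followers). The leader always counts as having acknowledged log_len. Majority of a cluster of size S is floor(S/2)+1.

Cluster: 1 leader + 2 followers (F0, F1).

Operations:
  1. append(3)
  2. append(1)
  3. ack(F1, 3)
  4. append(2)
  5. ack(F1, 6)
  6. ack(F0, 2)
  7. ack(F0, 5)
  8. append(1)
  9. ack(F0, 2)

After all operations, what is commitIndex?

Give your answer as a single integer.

Answer: 6

Derivation:
Op 1: append 3 -> log_len=3
Op 2: append 1 -> log_len=4
Op 3: F1 acks idx 3 -> match: F0=0 F1=3; commitIndex=3
Op 4: append 2 -> log_len=6
Op 5: F1 acks idx 6 -> match: F0=0 F1=6; commitIndex=6
Op 6: F0 acks idx 2 -> match: F0=2 F1=6; commitIndex=6
Op 7: F0 acks idx 5 -> match: F0=5 F1=6; commitIndex=6
Op 8: append 1 -> log_len=7
Op 9: F0 acks idx 2 -> match: F0=5 F1=6; commitIndex=6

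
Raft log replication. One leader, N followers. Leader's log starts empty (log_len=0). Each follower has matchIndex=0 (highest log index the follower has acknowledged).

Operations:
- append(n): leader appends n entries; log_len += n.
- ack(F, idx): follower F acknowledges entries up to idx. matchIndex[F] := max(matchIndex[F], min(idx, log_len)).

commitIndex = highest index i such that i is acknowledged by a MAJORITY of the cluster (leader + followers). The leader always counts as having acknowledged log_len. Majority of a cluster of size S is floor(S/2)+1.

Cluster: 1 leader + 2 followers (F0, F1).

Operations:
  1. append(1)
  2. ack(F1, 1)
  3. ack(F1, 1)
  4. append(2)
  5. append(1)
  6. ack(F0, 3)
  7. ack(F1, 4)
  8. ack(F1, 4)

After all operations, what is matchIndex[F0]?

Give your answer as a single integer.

Answer: 3

Derivation:
Op 1: append 1 -> log_len=1
Op 2: F1 acks idx 1 -> match: F0=0 F1=1; commitIndex=1
Op 3: F1 acks idx 1 -> match: F0=0 F1=1; commitIndex=1
Op 4: append 2 -> log_len=3
Op 5: append 1 -> log_len=4
Op 6: F0 acks idx 3 -> match: F0=3 F1=1; commitIndex=3
Op 7: F1 acks idx 4 -> match: F0=3 F1=4; commitIndex=4
Op 8: F1 acks idx 4 -> match: F0=3 F1=4; commitIndex=4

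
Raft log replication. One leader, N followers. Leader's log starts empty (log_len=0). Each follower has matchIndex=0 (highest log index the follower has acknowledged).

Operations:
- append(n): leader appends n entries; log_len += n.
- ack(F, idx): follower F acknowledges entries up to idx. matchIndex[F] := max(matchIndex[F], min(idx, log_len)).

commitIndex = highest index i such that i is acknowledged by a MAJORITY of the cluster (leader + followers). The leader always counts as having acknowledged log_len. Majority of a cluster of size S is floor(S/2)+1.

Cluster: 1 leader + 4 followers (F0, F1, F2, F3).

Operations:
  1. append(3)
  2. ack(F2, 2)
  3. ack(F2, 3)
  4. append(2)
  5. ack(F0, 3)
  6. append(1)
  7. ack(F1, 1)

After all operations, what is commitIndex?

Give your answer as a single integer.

Op 1: append 3 -> log_len=3
Op 2: F2 acks idx 2 -> match: F0=0 F1=0 F2=2 F3=0; commitIndex=0
Op 3: F2 acks idx 3 -> match: F0=0 F1=0 F2=3 F3=0; commitIndex=0
Op 4: append 2 -> log_len=5
Op 5: F0 acks idx 3 -> match: F0=3 F1=0 F2=3 F3=0; commitIndex=3
Op 6: append 1 -> log_len=6
Op 7: F1 acks idx 1 -> match: F0=3 F1=1 F2=3 F3=0; commitIndex=3

Answer: 3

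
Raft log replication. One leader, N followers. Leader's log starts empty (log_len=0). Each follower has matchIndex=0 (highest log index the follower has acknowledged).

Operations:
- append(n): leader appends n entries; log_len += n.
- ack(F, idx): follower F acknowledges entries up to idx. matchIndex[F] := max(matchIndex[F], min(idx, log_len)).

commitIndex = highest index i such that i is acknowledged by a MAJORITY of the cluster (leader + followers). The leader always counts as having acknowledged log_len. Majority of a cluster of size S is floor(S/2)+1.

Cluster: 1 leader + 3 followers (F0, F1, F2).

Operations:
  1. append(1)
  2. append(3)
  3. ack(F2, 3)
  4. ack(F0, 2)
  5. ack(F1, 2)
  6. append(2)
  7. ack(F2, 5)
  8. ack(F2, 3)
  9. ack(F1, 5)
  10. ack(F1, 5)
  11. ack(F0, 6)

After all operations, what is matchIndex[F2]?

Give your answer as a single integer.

Op 1: append 1 -> log_len=1
Op 2: append 3 -> log_len=4
Op 3: F2 acks idx 3 -> match: F0=0 F1=0 F2=3; commitIndex=0
Op 4: F0 acks idx 2 -> match: F0=2 F1=0 F2=3; commitIndex=2
Op 5: F1 acks idx 2 -> match: F0=2 F1=2 F2=3; commitIndex=2
Op 6: append 2 -> log_len=6
Op 7: F2 acks idx 5 -> match: F0=2 F1=2 F2=5; commitIndex=2
Op 8: F2 acks idx 3 -> match: F0=2 F1=2 F2=5; commitIndex=2
Op 9: F1 acks idx 5 -> match: F0=2 F1=5 F2=5; commitIndex=5
Op 10: F1 acks idx 5 -> match: F0=2 F1=5 F2=5; commitIndex=5
Op 11: F0 acks idx 6 -> match: F0=6 F1=5 F2=5; commitIndex=5

Answer: 5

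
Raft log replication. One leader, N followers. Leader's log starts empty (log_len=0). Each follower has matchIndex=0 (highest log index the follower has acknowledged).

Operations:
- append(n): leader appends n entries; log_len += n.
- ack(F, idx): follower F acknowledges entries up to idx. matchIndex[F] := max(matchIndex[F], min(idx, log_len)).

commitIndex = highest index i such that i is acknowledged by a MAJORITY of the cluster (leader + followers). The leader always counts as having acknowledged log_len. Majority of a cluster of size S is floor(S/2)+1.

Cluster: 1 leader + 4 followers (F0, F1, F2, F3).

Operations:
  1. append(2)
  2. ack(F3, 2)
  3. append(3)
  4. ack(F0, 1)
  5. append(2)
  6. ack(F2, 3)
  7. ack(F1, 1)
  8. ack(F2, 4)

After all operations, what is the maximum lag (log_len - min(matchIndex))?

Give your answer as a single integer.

Answer: 6

Derivation:
Op 1: append 2 -> log_len=2
Op 2: F3 acks idx 2 -> match: F0=0 F1=0 F2=0 F3=2; commitIndex=0
Op 3: append 3 -> log_len=5
Op 4: F0 acks idx 1 -> match: F0=1 F1=0 F2=0 F3=2; commitIndex=1
Op 5: append 2 -> log_len=7
Op 6: F2 acks idx 3 -> match: F0=1 F1=0 F2=3 F3=2; commitIndex=2
Op 7: F1 acks idx 1 -> match: F0=1 F1=1 F2=3 F3=2; commitIndex=2
Op 8: F2 acks idx 4 -> match: F0=1 F1=1 F2=4 F3=2; commitIndex=2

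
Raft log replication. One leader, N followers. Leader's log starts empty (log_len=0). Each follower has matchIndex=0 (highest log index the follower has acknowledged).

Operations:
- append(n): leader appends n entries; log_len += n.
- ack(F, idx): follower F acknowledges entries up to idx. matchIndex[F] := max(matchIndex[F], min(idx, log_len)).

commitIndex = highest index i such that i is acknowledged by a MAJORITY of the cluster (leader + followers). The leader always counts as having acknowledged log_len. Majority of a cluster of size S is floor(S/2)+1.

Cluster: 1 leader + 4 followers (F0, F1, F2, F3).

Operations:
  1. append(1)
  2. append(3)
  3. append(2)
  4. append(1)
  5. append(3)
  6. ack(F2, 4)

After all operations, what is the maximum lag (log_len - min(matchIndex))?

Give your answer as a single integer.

Op 1: append 1 -> log_len=1
Op 2: append 3 -> log_len=4
Op 3: append 2 -> log_len=6
Op 4: append 1 -> log_len=7
Op 5: append 3 -> log_len=10
Op 6: F2 acks idx 4 -> match: F0=0 F1=0 F2=4 F3=0; commitIndex=0

Answer: 10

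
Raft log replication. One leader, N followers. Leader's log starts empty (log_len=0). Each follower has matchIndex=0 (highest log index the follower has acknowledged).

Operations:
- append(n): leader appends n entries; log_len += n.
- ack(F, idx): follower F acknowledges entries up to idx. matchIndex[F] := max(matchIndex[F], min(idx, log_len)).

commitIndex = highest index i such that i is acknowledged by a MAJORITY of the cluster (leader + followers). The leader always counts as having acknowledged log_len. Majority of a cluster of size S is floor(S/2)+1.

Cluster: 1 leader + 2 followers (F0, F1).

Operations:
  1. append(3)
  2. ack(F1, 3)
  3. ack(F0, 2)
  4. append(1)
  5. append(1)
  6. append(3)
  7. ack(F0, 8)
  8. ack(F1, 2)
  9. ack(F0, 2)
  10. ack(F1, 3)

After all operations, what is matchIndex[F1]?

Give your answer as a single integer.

Answer: 3

Derivation:
Op 1: append 3 -> log_len=3
Op 2: F1 acks idx 3 -> match: F0=0 F1=3; commitIndex=3
Op 3: F0 acks idx 2 -> match: F0=2 F1=3; commitIndex=3
Op 4: append 1 -> log_len=4
Op 5: append 1 -> log_len=5
Op 6: append 3 -> log_len=8
Op 7: F0 acks idx 8 -> match: F0=8 F1=3; commitIndex=8
Op 8: F1 acks idx 2 -> match: F0=8 F1=3; commitIndex=8
Op 9: F0 acks idx 2 -> match: F0=8 F1=3; commitIndex=8
Op 10: F1 acks idx 3 -> match: F0=8 F1=3; commitIndex=8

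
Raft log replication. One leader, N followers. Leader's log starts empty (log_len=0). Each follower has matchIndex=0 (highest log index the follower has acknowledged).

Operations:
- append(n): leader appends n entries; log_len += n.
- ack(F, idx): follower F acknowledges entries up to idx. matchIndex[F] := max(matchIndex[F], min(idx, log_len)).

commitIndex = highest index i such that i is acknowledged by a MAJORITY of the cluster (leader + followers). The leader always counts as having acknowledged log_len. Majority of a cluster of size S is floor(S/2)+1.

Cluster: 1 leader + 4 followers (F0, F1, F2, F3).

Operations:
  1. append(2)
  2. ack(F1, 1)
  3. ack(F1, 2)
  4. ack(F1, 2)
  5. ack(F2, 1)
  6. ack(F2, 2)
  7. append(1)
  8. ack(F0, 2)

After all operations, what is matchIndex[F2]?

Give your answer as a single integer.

Answer: 2

Derivation:
Op 1: append 2 -> log_len=2
Op 2: F1 acks idx 1 -> match: F0=0 F1=1 F2=0 F3=0; commitIndex=0
Op 3: F1 acks idx 2 -> match: F0=0 F1=2 F2=0 F3=0; commitIndex=0
Op 4: F1 acks idx 2 -> match: F0=0 F1=2 F2=0 F3=0; commitIndex=0
Op 5: F2 acks idx 1 -> match: F0=0 F1=2 F2=1 F3=0; commitIndex=1
Op 6: F2 acks idx 2 -> match: F0=0 F1=2 F2=2 F3=0; commitIndex=2
Op 7: append 1 -> log_len=3
Op 8: F0 acks idx 2 -> match: F0=2 F1=2 F2=2 F3=0; commitIndex=2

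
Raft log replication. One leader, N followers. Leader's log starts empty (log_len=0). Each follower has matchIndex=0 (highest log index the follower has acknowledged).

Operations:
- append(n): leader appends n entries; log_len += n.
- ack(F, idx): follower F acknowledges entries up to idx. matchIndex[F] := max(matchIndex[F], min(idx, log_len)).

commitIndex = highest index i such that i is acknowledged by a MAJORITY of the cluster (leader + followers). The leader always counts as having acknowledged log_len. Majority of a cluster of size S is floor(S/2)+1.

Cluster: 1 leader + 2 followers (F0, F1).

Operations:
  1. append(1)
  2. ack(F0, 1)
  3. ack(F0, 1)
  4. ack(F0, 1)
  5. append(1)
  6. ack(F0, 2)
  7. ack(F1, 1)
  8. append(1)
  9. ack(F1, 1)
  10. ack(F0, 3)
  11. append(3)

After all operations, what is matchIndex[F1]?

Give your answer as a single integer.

Answer: 1

Derivation:
Op 1: append 1 -> log_len=1
Op 2: F0 acks idx 1 -> match: F0=1 F1=0; commitIndex=1
Op 3: F0 acks idx 1 -> match: F0=1 F1=0; commitIndex=1
Op 4: F0 acks idx 1 -> match: F0=1 F1=0; commitIndex=1
Op 5: append 1 -> log_len=2
Op 6: F0 acks idx 2 -> match: F0=2 F1=0; commitIndex=2
Op 7: F1 acks idx 1 -> match: F0=2 F1=1; commitIndex=2
Op 8: append 1 -> log_len=3
Op 9: F1 acks idx 1 -> match: F0=2 F1=1; commitIndex=2
Op 10: F0 acks idx 3 -> match: F0=3 F1=1; commitIndex=3
Op 11: append 3 -> log_len=6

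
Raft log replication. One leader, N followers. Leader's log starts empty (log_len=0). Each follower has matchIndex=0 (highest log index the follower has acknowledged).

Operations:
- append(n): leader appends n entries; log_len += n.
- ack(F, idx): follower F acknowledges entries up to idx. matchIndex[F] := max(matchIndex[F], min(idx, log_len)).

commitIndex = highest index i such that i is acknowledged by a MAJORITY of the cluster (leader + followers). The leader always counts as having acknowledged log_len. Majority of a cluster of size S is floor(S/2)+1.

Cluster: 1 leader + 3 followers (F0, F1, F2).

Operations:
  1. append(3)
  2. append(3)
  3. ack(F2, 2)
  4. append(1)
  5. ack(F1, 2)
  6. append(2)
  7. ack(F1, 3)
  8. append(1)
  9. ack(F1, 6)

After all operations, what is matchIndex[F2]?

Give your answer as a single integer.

Op 1: append 3 -> log_len=3
Op 2: append 3 -> log_len=6
Op 3: F2 acks idx 2 -> match: F0=0 F1=0 F2=2; commitIndex=0
Op 4: append 1 -> log_len=7
Op 5: F1 acks idx 2 -> match: F0=0 F1=2 F2=2; commitIndex=2
Op 6: append 2 -> log_len=9
Op 7: F1 acks idx 3 -> match: F0=0 F1=3 F2=2; commitIndex=2
Op 8: append 1 -> log_len=10
Op 9: F1 acks idx 6 -> match: F0=0 F1=6 F2=2; commitIndex=2

Answer: 2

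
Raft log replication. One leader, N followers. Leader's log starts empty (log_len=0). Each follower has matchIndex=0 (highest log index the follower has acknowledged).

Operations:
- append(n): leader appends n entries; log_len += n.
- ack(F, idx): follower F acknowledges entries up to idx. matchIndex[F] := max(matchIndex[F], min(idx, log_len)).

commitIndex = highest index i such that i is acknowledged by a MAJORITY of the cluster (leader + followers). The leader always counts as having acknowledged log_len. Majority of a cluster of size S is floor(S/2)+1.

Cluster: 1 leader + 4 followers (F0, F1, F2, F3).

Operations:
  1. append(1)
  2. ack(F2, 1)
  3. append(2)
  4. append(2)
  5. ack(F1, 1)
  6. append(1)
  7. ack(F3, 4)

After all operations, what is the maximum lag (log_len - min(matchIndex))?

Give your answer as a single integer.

Answer: 6

Derivation:
Op 1: append 1 -> log_len=1
Op 2: F2 acks idx 1 -> match: F0=0 F1=0 F2=1 F3=0; commitIndex=0
Op 3: append 2 -> log_len=3
Op 4: append 2 -> log_len=5
Op 5: F1 acks idx 1 -> match: F0=0 F1=1 F2=1 F3=0; commitIndex=1
Op 6: append 1 -> log_len=6
Op 7: F3 acks idx 4 -> match: F0=0 F1=1 F2=1 F3=4; commitIndex=1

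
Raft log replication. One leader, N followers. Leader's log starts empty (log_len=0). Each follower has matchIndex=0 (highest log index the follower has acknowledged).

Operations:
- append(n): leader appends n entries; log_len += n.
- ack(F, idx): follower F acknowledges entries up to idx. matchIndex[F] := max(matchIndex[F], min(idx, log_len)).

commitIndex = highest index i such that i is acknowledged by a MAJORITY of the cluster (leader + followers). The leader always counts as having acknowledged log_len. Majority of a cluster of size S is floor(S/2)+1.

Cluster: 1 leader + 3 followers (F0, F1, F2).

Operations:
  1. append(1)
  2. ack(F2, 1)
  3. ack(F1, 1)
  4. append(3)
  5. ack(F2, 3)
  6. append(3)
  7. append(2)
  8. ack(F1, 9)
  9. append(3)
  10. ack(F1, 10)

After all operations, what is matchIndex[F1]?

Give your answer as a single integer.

Op 1: append 1 -> log_len=1
Op 2: F2 acks idx 1 -> match: F0=0 F1=0 F2=1; commitIndex=0
Op 3: F1 acks idx 1 -> match: F0=0 F1=1 F2=1; commitIndex=1
Op 4: append 3 -> log_len=4
Op 5: F2 acks idx 3 -> match: F0=0 F1=1 F2=3; commitIndex=1
Op 6: append 3 -> log_len=7
Op 7: append 2 -> log_len=9
Op 8: F1 acks idx 9 -> match: F0=0 F1=9 F2=3; commitIndex=3
Op 9: append 3 -> log_len=12
Op 10: F1 acks idx 10 -> match: F0=0 F1=10 F2=3; commitIndex=3

Answer: 10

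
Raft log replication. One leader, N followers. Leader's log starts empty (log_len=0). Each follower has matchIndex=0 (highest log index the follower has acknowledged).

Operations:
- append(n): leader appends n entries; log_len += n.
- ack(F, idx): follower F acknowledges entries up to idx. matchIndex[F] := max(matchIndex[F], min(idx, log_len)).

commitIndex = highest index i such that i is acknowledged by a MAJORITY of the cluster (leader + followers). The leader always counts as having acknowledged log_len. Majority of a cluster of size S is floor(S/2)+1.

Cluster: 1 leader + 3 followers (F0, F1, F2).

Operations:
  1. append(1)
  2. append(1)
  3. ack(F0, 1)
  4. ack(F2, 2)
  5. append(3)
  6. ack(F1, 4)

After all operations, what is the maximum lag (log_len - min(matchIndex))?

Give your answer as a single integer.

Op 1: append 1 -> log_len=1
Op 2: append 1 -> log_len=2
Op 3: F0 acks idx 1 -> match: F0=1 F1=0 F2=0; commitIndex=0
Op 4: F2 acks idx 2 -> match: F0=1 F1=0 F2=2; commitIndex=1
Op 5: append 3 -> log_len=5
Op 6: F1 acks idx 4 -> match: F0=1 F1=4 F2=2; commitIndex=2

Answer: 4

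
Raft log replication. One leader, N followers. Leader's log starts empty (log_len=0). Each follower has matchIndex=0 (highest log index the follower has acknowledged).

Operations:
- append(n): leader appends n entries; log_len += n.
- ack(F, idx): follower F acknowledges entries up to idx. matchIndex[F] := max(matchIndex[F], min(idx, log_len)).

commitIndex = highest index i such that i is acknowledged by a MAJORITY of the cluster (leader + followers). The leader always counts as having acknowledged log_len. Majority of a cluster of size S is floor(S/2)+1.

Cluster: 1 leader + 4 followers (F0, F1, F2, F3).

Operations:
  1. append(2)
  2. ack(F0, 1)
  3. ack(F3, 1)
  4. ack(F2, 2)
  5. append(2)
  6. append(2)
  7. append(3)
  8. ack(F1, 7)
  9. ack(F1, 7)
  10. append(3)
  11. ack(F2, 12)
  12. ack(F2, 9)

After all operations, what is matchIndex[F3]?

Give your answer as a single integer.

Op 1: append 2 -> log_len=2
Op 2: F0 acks idx 1 -> match: F0=1 F1=0 F2=0 F3=0; commitIndex=0
Op 3: F3 acks idx 1 -> match: F0=1 F1=0 F2=0 F3=1; commitIndex=1
Op 4: F2 acks idx 2 -> match: F0=1 F1=0 F2=2 F3=1; commitIndex=1
Op 5: append 2 -> log_len=4
Op 6: append 2 -> log_len=6
Op 7: append 3 -> log_len=9
Op 8: F1 acks idx 7 -> match: F0=1 F1=7 F2=2 F3=1; commitIndex=2
Op 9: F1 acks idx 7 -> match: F0=1 F1=7 F2=2 F3=1; commitIndex=2
Op 10: append 3 -> log_len=12
Op 11: F2 acks idx 12 -> match: F0=1 F1=7 F2=12 F3=1; commitIndex=7
Op 12: F2 acks idx 9 -> match: F0=1 F1=7 F2=12 F3=1; commitIndex=7

Answer: 1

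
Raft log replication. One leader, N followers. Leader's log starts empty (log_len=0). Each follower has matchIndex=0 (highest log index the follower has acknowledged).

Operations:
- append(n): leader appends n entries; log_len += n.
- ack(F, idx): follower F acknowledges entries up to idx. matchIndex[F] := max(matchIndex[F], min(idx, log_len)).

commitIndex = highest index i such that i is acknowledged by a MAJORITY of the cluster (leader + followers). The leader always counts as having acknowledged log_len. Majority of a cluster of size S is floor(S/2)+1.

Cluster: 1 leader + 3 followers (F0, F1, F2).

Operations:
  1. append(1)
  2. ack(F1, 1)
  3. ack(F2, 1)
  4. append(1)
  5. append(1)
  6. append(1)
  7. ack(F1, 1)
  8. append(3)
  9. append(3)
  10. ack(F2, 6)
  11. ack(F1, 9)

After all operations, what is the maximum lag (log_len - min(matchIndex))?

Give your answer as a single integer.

Answer: 10

Derivation:
Op 1: append 1 -> log_len=1
Op 2: F1 acks idx 1 -> match: F0=0 F1=1 F2=0; commitIndex=0
Op 3: F2 acks idx 1 -> match: F0=0 F1=1 F2=1; commitIndex=1
Op 4: append 1 -> log_len=2
Op 5: append 1 -> log_len=3
Op 6: append 1 -> log_len=4
Op 7: F1 acks idx 1 -> match: F0=0 F1=1 F2=1; commitIndex=1
Op 8: append 3 -> log_len=7
Op 9: append 3 -> log_len=10
Op 10: F2 acks idx 6 -> match: F0=0 F1=1 F2=6; commitIndex=1
Op 11: F1 acks idx 9 -> match: F0=0 F1=9 F2=6; commitIndex=6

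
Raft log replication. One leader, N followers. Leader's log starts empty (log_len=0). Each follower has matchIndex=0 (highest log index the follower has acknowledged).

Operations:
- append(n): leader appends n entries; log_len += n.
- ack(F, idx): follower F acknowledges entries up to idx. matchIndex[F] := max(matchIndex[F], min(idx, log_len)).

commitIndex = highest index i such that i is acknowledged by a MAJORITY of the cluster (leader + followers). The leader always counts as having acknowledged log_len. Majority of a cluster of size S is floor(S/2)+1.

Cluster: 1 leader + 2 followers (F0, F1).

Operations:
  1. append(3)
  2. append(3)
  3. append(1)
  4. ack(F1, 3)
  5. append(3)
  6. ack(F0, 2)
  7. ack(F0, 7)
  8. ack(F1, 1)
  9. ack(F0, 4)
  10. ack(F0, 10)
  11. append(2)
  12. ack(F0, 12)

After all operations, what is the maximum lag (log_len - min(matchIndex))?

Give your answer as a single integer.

Answer: 9

Derivation:
Op 1: append 3 -> log_len=3
Op 2: append 3 -> log_len=6
Op 3: append 1 -> log_len=7
Op 4: F1 acks idx 3 -> match: F0=0 F1=3; commitIndex=3
Op 5: append 3 -> log_len=10
Op 6: F0 acks idx 2 -> match: F0=2 F1=3; commitIndex=3
Op 7: F0 acks idx 7 -> match: F0=7 F1=3; commitIndex=7
Op 8: F1 acks idx 1 -> match: F0=7 F1=3; commitIndex=7
Op 9: F0 acks idx 4 -> match: F0=7 F1=3; commitIndex=7
Op 10: F0 acks idx 10 -> match: F0=10 F1=3; commitIndex=10
Op 11: append 2 -> log_len=12
Op 12: F0 acks idx 12 -> match: F0=12 F1=3; commitIndex=12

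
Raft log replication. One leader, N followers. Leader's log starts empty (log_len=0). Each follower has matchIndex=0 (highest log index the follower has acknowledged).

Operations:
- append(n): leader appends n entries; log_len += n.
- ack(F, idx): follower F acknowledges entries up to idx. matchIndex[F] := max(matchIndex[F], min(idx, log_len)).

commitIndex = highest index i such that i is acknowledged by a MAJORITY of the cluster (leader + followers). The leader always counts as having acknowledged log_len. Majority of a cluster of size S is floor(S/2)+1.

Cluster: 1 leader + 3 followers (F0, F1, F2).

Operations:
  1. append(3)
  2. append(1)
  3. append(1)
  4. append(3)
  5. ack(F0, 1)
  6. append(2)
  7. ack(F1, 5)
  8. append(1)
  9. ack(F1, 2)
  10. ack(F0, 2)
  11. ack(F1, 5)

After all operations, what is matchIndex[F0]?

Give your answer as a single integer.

Op 1: append 3 -> log_len=3
Op 2: append 1 -> log_len=4
Op 3: append 1 -> log_len=5
Op 4: append 3 -> log_len=8
Op 5: F0 acks idx 1 -> match: F0=1 F1=0 F2=0; commitIndex=0
Op 6: append 2 -> log_len=10
Op 7: F1 acks idx 5 -> match: F0=1 F1=5 F2=0; commitIndex=1
Op 8: append 1 -> log_len=11
Op 9: F1 acks idx 2 -> match: F0=1 F1=5 F2=0; commitIndex=1
Op 10: F0 acks idx 2 -> match: F0=2 F1=5 F2=0; commitIndex=2
Op 11: F1 acks idx 5 -> match: F0=2 F1=5 F2=0; commitIndex=2

Answer: 2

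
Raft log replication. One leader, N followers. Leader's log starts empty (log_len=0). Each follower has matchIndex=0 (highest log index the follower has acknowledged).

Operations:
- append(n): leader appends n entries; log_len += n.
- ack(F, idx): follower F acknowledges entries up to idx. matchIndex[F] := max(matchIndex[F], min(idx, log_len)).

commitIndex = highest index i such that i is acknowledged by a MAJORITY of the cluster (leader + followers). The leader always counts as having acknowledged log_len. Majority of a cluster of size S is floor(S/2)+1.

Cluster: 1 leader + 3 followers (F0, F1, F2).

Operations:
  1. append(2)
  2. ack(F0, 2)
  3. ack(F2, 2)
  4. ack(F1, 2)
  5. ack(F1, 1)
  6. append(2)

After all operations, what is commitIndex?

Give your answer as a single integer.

Answer: 2

Derivation:
Op 1: append 2 -> log_len=2
Op 2: F0 acks idx 2 -> match: F0=2 F1=0 F2=0; commitIndex=0
Op 3: F2 acks idx 2 -> match: F0=2 F1=0 F2=2; commitIndex=2
Op 4: F1 acks idx 2 -> match: F0=2 F1=2 F2=2; commitIndex=2
Op 5: F1 acks idx 1 -> match: F0=2 F1=2 F2=2; commitIndex=2
Op 6: append 2 -> log_len=4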